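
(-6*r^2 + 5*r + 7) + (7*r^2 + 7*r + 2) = r^2 + 12*r + 9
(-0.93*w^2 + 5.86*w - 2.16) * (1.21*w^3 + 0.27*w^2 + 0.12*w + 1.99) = -1.1253*w^5 + 6.8395*w^4 - 1.143*w^3 - 1.7307*w^2 + 11.4022*w - 4.2984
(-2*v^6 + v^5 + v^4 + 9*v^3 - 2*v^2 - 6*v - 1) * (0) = 0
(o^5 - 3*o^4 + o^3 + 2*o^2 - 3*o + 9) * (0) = 0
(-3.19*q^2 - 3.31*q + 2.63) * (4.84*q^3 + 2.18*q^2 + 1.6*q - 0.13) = -15.4396*q^5 - 22.9746*q^4 + 0.409399999999998*q^3 + 0.8521*q^2 + 4.6383*q - 0.3419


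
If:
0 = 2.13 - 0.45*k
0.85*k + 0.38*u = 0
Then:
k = 4.73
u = -10.59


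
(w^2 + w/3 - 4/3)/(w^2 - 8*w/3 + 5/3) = (3*w + 4)/(3*w - 5)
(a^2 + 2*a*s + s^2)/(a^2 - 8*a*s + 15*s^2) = (a^2 + 2*a*s + s^2)/(a^2 - 8*a*s + 15*s^2)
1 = 1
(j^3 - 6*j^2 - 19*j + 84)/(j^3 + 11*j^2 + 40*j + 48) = (j^2 - 10*j + 21)/(j^2 + 7*j + 12)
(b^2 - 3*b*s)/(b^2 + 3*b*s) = (b - 3*s)/(b + 3*s)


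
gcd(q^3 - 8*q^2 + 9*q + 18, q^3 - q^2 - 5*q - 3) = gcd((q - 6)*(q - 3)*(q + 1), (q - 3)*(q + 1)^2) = q^2 - 2*q - 3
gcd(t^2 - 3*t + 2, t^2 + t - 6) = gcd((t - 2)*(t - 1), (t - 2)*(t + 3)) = t - 2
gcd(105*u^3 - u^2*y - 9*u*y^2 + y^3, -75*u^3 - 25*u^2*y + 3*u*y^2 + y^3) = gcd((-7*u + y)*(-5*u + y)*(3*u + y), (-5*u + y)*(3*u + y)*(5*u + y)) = -15*u^2 - 2*u*y + y^2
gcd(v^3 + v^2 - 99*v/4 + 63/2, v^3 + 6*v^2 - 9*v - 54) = v + 6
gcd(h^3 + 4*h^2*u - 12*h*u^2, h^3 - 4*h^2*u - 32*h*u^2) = h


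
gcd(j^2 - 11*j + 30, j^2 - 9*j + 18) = j - 6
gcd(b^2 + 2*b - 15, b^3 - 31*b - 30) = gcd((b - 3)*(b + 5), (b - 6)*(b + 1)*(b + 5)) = b + 5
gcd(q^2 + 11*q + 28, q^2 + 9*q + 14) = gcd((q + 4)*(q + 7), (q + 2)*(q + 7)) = q + 7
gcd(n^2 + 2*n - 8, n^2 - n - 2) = n - 2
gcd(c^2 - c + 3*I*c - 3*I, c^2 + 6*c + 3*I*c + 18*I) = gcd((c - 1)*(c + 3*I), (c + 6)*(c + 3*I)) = c + 3*I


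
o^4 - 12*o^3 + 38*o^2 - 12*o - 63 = (o - 7)*(o - 3)^2*(o + 1)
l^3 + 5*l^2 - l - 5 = (l - 1)*(l + 1)*(l + 5)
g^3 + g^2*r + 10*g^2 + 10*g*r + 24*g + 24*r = (g + 4)*(g + 6)*(g + r)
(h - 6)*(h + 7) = h^2 + h - 42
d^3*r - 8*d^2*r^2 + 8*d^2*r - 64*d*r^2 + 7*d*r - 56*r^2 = (d + 7)*(d - 8*r)*(d*r + r)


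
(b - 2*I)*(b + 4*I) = b^2 + 2*I*b + 8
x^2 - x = x*(x - 1)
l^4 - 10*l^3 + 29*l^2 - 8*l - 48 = (l - 4)^2*(l - 3)*(l + 1)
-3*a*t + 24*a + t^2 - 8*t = (-3*a + t)*(t - 8)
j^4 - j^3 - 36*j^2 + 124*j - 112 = (j - 4)*(j - 2)^2*(j + 7)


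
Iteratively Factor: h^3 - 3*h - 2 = (h + 1)*(h^2 - h - 2) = (h - 2)*(h + 1)*(h + 1)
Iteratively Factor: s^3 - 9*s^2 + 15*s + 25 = (s - 5)*(s^2 - 4*s - 5) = (s - 5)*(s + 1)*(s - 5)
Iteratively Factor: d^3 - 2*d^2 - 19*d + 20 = (d - 1)*(d^2 - d - 20) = (d - 5)*(d - 1)*(d + 4)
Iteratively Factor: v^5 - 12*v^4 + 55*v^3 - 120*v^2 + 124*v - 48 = (v - 1)*(v^4 - 11*v^3 + 44*v^2 - 76*v + 48) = (v - 2)*(v - 1)*(v^3 - 9*v^2 + 26*v - 24) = (v - 4)*(v - 2)*(v - 1)*(v^2 - 5*v + 6) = (v - 4)*(v - 3)*(v - 2)*(v - 1)*(v - 2)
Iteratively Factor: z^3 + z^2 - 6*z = (z - 2)*(z^2 + 3*z) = z*(z - 2)*(z + 3)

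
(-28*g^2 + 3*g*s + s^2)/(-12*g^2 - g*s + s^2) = (7*g + s)/(3*g + s)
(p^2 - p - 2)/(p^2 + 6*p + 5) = (p - 2)/(p + 5)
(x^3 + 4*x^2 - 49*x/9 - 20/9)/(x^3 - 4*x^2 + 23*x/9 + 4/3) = (x + 5)/(x - 3)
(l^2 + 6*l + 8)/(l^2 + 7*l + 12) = (l + 2)/(l + 3)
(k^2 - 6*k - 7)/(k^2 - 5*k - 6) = (k - 7)/(k - 6)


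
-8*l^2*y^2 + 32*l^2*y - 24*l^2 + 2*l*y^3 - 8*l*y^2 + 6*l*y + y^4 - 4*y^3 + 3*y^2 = (-2*l + y)*(4*l + y)*(y - 3)*(y - 1)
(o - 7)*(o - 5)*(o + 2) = o^3 - 10*o^2 + 11*o + 70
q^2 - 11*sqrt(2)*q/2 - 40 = (q - 8*sqrt(2))*(q + 5*sqrt(2)/2)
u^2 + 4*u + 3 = (u + 1)*(u + 3)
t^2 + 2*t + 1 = (t + 1)^2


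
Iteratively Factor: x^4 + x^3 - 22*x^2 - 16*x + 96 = (x + 4)*(x^3 - 3*x^2 - 10*x + 24) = (x - 4)*(x + 4)*(x^2 + x - 6) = (x - 4)*(x + 3)*(x + 4)*(x - 2)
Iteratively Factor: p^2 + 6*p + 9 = (p + 3)*(p + 3)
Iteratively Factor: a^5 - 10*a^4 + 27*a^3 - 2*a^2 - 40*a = (a)*(a^4 - 10*a^3 + 27*a^2 - 2*a - 40) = a*(a + 1)*(a^3 - 11*a^2 + 38*a - 40) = a*(a - 2)*(a + 1)*(a^2 - 9*a + 20) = a*(a - 4)*(a - 2)*(a + 1)*(a - 5)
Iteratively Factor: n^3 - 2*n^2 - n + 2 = (n - 2)*(n^2 - 1) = (n - 2)*(n - 1)*(n + 1)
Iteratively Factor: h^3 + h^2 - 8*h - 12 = (h + 2)*(h^2 - h - 6) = (h - 3)*(h + 2)*(h + 2)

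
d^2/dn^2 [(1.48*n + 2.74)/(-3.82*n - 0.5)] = -74.312752/(3.82*n + 0.5)^3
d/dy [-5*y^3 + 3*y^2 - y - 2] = -15*y^2 + 6*y - 1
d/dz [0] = 0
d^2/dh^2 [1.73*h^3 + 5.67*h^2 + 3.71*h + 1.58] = 10.38*h + 11.34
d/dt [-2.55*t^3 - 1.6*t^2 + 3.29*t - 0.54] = -7.65*t^2 - 3.2*t + 3.29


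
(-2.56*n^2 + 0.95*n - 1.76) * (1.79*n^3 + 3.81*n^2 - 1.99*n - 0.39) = -4.5824*n^5 - 8.0531*n^4 + 5.5635*n^3 - 7.5977*n^2 + 3.1319*n + 0.6864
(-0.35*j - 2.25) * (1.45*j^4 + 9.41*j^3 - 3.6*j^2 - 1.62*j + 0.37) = -0.5075*j^5 - 6.556*j^4 - 19.9125*j^3 + 8.667*j^2 + 3.5155*j - 0.8325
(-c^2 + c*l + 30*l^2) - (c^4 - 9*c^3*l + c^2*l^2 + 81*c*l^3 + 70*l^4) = -c^4 + 9*c^3*l - c^2*l^2 - c^2 - 81*c*l^3 + c*l - 70*l^4 + 30*l^2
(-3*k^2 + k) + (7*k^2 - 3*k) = 4*k^2 - 2*k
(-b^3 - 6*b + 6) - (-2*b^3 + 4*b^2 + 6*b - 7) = b^3 - 4*b^2 - 12*b + 13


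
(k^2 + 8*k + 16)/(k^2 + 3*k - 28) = (k^2 + 8*k + 16)/(k^2 + 3*k - 28)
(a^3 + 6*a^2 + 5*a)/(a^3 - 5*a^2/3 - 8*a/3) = 3*(a + 5)/(3*a - 8)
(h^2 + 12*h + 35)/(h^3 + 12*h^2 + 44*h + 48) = (h^2 + 12*h + 35)/(h^3 + 12*h^2 + 44*h + 48)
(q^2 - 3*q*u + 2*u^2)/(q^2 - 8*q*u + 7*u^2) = (q - 2*u)/(q - 7*u)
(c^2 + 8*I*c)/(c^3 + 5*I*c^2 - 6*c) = (c + 8*I)/(c^2 + 5*I*c - 6)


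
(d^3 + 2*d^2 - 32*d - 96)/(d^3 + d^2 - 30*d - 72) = (d + 4)/(d + 3)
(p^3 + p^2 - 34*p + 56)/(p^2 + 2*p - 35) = (p^2 - 6*p + 8)/(p - 5)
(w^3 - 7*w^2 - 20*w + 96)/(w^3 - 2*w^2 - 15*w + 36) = (w - 8)/(w - 3)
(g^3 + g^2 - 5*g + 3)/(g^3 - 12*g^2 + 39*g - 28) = (g^2 + 2*g - 3)/(g^2 - 11*g + 28)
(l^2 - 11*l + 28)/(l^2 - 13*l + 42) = (l - 4)/(l - 6)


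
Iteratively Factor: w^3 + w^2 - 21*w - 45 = (w + 3)*(w^2 - 2*w - 15) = (w + 3)^2*(w - 5)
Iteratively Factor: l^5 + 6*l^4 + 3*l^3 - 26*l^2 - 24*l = (l - 2)*(l^4 + 8*l^3 + 19*l^2 + 12*l) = (l - 2)*(l + 1)*(l^3 + 7*l^2 + 12*l) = (l - 2)*(l + 1)*(l + 3)*(l^2 + 4*l) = (l - 2)*(l + 1)*(l + 3)*(l + 4)*(l)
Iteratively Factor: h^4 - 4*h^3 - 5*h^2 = (h)*(h^3 - 4*h^2 - 5*h) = h*(h - 5)*(h^2 + h) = h*(h - 5)*(h + 1)*(h)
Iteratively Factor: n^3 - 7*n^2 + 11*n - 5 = (n - 5)*(n^2 - 2*n + 1) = (n - 5)*(n - 1)*(n - 1)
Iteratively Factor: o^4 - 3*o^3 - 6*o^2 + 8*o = (o - 4)*(o^3 + o^2 - 2*o) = o*(o - 4)*(o^2 + o - 2) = o*(o - 4)*(o + 2)*(o - 1)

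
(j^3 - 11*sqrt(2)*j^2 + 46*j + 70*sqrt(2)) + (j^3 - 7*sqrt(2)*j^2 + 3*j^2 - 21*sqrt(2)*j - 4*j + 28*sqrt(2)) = 2*j^3 - 18*sqrt(2)*j^2 + 3*j^2 - 21*sqrt(2)*j + 42*j + 98*sqrt(2)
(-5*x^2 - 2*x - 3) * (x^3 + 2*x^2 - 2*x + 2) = -5*x^5 - 12*x^4 + 3*x^3 - 12*x^2 + 2*x - 6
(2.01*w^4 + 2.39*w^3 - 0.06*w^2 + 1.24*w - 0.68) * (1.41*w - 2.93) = 2.8341*w^5 - 2.5194*w^4 - 7.0873*w^3 + 1.9242*w^2 - 4.592*w + 1.9924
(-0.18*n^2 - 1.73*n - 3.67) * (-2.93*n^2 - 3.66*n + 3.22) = 0.5274*n^4 + 5.7277*n^3 + 16.5053*n^2 + 7.8616*n - 11.8174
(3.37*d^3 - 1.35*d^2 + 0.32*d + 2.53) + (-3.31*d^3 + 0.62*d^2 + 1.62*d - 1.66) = 0.0600000000000001*d^3 - 0.73*d^2 + 1.94*d + 0.87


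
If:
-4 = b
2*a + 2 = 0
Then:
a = -1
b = -4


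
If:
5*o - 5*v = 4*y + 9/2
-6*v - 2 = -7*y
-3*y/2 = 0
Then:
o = 17/30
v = -1/3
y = 0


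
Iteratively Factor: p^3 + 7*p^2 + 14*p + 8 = (p + 1)*(p^2 + 6*p + 8) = (p + 1)*(p + 2)*(p + 4)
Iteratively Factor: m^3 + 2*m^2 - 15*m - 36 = (m + 3)*(m^2 - m - 12) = (m + 3)^2*(m - 4)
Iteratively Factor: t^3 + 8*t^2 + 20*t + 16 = (t + 2)*(t^2 + 6*t + 8) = (t + 2)*(t + 4)*(t + 2)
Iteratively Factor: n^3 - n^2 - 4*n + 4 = (n + 2)*(n^2 - 3*n + 2) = (n - 2)*(n + 2)*(n - 1)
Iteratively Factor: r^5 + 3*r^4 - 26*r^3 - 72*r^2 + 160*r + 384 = (r - 3)*(r^4 + 6*r^3 - 8*r^2 - 96*r - 128) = (r - 3)*(r + 2)*(r^3 + 4*r^2 - 16*r - 64) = (r - 3)*(r + 2)*(r + 4)*(r^2 - 16) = (r - 4)*(r - 3)*(r + 2)*(r + 4)*(r + 4)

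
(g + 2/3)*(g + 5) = g^2 + 17*g/3 + 10/3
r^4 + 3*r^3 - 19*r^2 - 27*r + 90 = (r - 3)*(r - 2)*(r + 3)*(r + 5)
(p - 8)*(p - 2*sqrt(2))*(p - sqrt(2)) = p^3 - 8*p^2 - 3*sqrt(2)*p^2 + 4*p + 24*sqrt(2)*p - 32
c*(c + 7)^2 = c^3 + 14*c^2 + 49*c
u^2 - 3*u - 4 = (u - 4)*(u + 1)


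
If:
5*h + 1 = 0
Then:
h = -1/5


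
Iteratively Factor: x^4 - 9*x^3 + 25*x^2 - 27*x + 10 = (x - 1)*(x^3 - 8*x^2 + 17*x - 10) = (x - 1)^2*(x^2 - 7*x + 10) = (x - 2)*(x - 1)^2*(x - 5)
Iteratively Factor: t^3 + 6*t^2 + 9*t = (t + 3)*(t^2 + 3*t) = t*(t + 3)*(t + 3)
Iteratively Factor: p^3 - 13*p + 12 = (p + 4)*(p^2 - 4*p + 3) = (p - 3)*(p + 4)*(p - 1)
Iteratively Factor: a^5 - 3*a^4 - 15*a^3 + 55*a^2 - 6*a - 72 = (a - 3)*(a^4 - 15*a^2 + 10*a + 24) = (a - 3)*(a - 2)*(a^3 + 2*a^2 - 11*a - 12) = (a - 3)*(a - 2)*(a + 1)*(a^2 + a - 12) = (a - 3)^2*(a - 2)*(a + 1)*(a + 4)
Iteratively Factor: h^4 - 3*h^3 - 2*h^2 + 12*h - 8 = (h - 2)*(h^3 - h^2 - 4*h + 4) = (h - 2)^2*(h^2 + h - 2) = (h - 2)^2*(h + 2)*(h - 1)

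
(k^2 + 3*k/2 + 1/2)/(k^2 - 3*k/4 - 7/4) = 2*(2*k + 1)/(4*k - 7)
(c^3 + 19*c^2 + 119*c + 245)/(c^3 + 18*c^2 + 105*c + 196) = (c + 5)/(c + 4)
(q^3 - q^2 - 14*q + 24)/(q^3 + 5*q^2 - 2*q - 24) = (q - 3)/(q + 3)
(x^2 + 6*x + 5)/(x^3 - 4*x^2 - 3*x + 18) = (x^2 + 6*x + 5)/(x^3 - 4*x^2 - 3*x + 18)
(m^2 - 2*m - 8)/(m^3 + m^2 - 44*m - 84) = (m - 4)/(m^2 - m - 42)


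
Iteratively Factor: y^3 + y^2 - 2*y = (y - 1)*(y^2 + 2*y) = (y - 1)*(y + 2)*(y)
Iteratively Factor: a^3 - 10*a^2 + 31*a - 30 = (a - 3)*(a^2 - 7*a + 10) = (a - 3)*(a - 2)*(a - 5)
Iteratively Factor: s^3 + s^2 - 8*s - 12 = (s + 2)*(s^2 - s - 6) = (s - 3)*(s + 2)*(s + 2)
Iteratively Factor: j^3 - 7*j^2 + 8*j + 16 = (j - 4)*(j^2 - 3*j - 4) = (j - 4)^2*(j + 1)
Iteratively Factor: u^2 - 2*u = (u - 2)*(u)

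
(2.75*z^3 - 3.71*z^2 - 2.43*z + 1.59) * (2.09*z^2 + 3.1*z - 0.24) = 5.7475*z^5 + 0.771100000000001*z^4 - 17.2397*z^3 - 3.3195*z^2 + 5.5122*z - 0.3816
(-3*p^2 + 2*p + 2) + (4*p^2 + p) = p^2 + 3*p + 2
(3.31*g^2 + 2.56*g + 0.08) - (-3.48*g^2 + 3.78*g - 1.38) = 6.79*g^2 - 1.22*g + 1.46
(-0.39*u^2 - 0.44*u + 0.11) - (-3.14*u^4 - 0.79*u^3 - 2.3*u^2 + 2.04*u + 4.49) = 3.14*u^4 + 0.79*u^3 + 1.91*u^2 - 2.48*u - 4.38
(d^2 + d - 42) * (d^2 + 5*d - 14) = d^4 + 6*d^3 - 51*d^2 - 224*d + 588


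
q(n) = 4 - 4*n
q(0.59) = 1.64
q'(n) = -4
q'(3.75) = -4.00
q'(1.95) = -4.00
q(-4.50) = 22.00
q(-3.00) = 16.00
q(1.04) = -0.16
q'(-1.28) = -4.00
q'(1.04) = -4.00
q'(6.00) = -4.00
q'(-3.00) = -4.00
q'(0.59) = -4.00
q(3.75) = -11.00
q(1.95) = -3.80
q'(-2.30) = -4.00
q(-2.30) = 13.20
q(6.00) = -20.00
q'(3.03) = -4.00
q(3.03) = -8.12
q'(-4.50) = -4.00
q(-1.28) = 9.12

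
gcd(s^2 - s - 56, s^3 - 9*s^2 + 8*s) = s - 8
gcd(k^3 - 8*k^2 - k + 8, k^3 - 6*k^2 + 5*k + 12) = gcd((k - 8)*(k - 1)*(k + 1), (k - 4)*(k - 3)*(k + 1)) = k + 1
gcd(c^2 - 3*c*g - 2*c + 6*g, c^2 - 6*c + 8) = c - 2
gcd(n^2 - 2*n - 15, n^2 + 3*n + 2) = 1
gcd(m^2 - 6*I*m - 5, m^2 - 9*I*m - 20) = m - 5*I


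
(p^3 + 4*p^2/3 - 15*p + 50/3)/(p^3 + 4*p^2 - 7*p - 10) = (p - 5/3)/(p + 1)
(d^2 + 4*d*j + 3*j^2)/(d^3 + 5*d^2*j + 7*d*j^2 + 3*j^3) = 1/(d + j)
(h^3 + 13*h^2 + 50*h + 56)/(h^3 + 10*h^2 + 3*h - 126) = (h^2 + 6*h + 8)/(h^2 + 3*h - 18)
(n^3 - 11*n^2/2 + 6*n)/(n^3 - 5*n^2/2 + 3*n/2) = (n - 4)/(n - 1)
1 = 1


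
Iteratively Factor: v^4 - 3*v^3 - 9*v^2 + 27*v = (v)*(v^3 - 3*v^2 - 9*v + 27) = v*(v + 3)*(v^2 - 6*v + 9) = v*(v - 3)*(v + 3)*(v - 3)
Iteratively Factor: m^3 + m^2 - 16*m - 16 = (m - 4)*(m^2 + 5*m + 4) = (m - 4)*(m + 4)*(m + 1)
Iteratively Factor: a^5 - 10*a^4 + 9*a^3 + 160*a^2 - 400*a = (a)*(a^4 - 10*a^3 + 9*a^2 + 160*a - 400) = a*(a - 5)*(a^3 - 5*a^2 - 16*a + 80) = a*(a - 5)^2*(a^2 - 16) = a*(a - 5)^2*(a + 4)*(a - 4)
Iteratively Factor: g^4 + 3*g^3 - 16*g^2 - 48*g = (g)*(g^3 + 3*g^2 - 16*g - 48) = g*(g + 3)*(g^2 - 16) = g*(g - 4)*(g + 3)*(g + 4)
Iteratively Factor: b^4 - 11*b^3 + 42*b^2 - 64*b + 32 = (b - 2)*(b^3 - 9*b^2 + 24*b - 16) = (b - 2)*(b - 1)*(b^2 - 8*b + 16) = (b - 4)*(b - 2)*(b - 1)*(b - 4)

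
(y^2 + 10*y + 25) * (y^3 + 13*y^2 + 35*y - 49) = y^5 + 23*y^4 + 190*y^3 + 626*y^2 + 385*y - 1225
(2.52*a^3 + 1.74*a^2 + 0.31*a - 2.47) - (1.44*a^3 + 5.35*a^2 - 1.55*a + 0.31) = 1.08*a^3 - 3.61*a^2 + 1.86*a - 2.78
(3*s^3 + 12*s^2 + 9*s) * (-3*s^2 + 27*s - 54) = -9*s^5 + 45*s^4 + 135*s^3 - 405*s^2 - 486*s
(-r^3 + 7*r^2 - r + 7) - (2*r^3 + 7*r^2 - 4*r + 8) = -3*r^3 + 3*r - 1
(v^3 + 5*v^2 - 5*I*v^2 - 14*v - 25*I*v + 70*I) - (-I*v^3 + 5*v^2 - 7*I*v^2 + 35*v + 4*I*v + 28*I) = v^3 + I*v^3 + 2*I*v^2 - 49*v - 29*I*v + 42*I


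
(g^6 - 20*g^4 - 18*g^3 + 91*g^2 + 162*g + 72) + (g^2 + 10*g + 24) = g^6 - 20*g^4 - 18*g^3 + 92*g^2 + 172*g + 96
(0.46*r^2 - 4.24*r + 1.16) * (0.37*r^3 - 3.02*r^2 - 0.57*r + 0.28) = 0.1702*r^5 - 2.958*r^4 + 12.9718*r^3 - 0.9576*r^2 - 1.8484*r + 0.3248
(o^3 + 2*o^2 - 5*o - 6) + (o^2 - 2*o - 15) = o^3 + 3*o^2 - 7*o - 21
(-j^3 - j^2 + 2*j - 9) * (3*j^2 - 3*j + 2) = -3*j^5 + 7*j^3 - 35*j^2 + 31*j - 18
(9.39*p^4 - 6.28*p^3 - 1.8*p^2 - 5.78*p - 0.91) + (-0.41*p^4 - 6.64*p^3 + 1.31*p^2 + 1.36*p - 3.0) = 8.98*p^4 - 12.92*p^3 - 0.49*p^2 - 4.42*p - 3.91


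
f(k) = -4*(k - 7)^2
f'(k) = 56 - 8*k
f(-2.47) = -358.72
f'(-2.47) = 75.76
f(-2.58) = -367.11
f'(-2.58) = 76.64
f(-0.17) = -205.64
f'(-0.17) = 57.36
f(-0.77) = -241.49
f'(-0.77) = 62.16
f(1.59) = -117.07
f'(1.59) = 43.28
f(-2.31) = -346.70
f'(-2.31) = 74.48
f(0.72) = -157.75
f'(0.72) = 50.24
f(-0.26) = -210.83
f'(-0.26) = 58.08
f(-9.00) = -1024.00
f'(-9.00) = 128.00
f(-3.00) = -400.00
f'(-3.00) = 80.00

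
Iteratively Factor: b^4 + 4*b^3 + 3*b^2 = (b + 1)*(b^3 + 3*b^2) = b*(b + 1)*(b^2 + 3*b) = b^2*(b + 1)*(b + 3)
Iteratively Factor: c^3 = (c)*(c^2) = c^2*(c)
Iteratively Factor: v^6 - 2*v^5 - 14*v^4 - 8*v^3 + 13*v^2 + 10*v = (v + 2)*(v^5 - 4*v^4 - 6*v^3 + 4*v^2 + 5*v) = (v - 5)*(v + 2)*(v^4 + v^3 - v^2 - v) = (v - 5)*(v + 1)*(v + 2)*(v^3 - v) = (v - 5)*(v + 1)^2*(v + 2)*(v^2 - v) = (v - 5)*(v - 1)*(v + 1)^2*(v + 2)*(v)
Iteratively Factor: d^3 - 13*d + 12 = (d - 3)*(d^2 + 3*d - 4) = (d - 3)*(d - 1)*(d + 4)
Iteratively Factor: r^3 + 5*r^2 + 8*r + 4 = (r + 2)*(r^2 + 3*r + 2) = (r + 1)*(r + 2)*(r + 2)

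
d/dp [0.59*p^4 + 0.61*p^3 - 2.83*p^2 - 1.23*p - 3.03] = 2.36*p^3 + 1.83*p^2 - 5.66*p - 1.23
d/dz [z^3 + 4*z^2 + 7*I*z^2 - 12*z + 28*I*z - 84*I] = 3*z^2 + z*(8 + 14*I) - 12 + 28*I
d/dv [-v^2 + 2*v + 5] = 2 - 2*v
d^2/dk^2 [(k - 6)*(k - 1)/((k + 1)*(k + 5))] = 2*(-13*k^3 + 3*k^2 + 213*k + 421)/(k^6 + 18*k^5 + 123*k^4 + 396*k^3 + 615*k^2 + 450*k + 125)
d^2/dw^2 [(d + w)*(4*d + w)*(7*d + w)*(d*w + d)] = 6*d*(13*d^2 + 12*d*w + 4*d + 2*w^2 + w)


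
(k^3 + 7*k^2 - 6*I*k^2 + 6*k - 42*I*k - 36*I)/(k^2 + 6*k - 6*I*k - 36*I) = k + 1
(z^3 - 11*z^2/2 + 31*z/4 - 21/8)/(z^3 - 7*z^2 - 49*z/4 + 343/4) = (4*z^2 - 8*z + 3)/(2*(2*z^2 - 7*z - 49))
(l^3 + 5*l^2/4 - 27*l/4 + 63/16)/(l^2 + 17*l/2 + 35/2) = (8*l^2 - 18*l + 9)/(8*(l + 5))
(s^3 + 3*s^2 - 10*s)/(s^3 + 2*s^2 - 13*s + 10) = s/(s - 1)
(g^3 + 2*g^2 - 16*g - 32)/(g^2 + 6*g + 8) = g - 4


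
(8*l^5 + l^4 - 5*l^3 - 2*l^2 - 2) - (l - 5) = 8*l^5 + l^4 - 5*l^3 - 2*l^2 - l + 3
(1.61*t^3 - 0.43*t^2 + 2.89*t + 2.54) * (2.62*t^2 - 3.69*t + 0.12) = 4.2182*t^5 - 7.0675*t^4 + 9.3517*t^3 - 4.0609*t^2 - 9.0258*t + 0.3048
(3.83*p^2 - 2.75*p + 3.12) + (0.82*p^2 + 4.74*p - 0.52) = 4.65*p^2 + 1.99*p + 2.6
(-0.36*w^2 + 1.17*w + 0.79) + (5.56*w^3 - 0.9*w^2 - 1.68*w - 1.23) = 5.56*w^3 - 1.26*w^2 - 0.51*w - 0.44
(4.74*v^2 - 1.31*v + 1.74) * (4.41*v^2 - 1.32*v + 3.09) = 20.9034*v^4 - 12.0339*v^3 + 24.0492*v^2 - 6.3447*v + 5.3766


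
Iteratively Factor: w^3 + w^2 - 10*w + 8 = (w - 1)*(w^2 + 2*w - 8) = (w - 1)*(w + 4)*(w - 2)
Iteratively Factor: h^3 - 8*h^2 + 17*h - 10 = (h - 2)*(h^2 - 6*h + 5) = (h - 2)*(h - 1)*(h - 5)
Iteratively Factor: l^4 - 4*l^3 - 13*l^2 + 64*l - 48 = (l + 4)*(l^3 - 8*l^2 + 19*l - 12) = (l - 1)*(l + 4)*(l^2 - 7*l + 12) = (l - 4)*(l - 1)*(l + 4)*(l - 3)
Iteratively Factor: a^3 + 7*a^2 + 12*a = (a + 3)*(a^2 + 4*a) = (a + 3)*(a + 4)*(a)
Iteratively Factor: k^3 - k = (k + 1)*(k^2 - k) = k*(k + 1)*(k - 1)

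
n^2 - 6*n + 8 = (n - 4)*(n - 2)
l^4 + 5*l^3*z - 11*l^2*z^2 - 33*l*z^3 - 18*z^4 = (l - 3*z)*(l + z)^2*(l + 6*z)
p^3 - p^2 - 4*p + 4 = (p - 2)*(p - 1)*(p + 2)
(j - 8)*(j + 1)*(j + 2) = j^3 - 5*j^2 - 22*j - 16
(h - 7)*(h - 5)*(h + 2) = h^3 - 10*h^2 + 11*h + 70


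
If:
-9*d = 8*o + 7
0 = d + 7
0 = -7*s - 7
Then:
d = -7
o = 7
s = -1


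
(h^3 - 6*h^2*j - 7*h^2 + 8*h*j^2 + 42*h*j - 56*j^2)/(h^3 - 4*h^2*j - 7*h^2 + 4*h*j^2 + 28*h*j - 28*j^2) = (h - 4*j)/(h - 2*j)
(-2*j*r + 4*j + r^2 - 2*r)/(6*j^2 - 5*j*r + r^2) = (r - 2)/(-3*j + r)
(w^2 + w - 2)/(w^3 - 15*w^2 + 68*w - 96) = (w^2 + w - 2)/(w^3 - 15*w^2 + 68*w - 96)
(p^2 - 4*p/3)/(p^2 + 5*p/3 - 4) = p/(p + 3)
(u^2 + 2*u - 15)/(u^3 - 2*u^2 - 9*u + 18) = (u + 5)/(u^2 + u - 6)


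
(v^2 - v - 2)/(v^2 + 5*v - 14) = (v + 1)/(v + 7)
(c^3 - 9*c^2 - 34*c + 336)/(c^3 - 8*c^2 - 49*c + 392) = (c + 6)/(c + 7)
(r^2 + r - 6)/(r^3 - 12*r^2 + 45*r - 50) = (r + 3)/(r^2 - 10*r + 25)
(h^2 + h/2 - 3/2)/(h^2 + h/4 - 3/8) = 4*(2*h^2 + h - 3)/(8*h^2 + 2*h - 3)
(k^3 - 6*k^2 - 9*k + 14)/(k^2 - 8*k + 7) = k + 2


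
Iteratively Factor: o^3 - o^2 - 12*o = (o + 3)*(o^2 - 4*o) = (o - 4)*(o + 3)*(o)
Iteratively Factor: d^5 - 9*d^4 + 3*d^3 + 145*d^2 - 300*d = (d - 5)*(d^4 - 4*d^3 - 17*d^2 + 60*d) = (d - 5)*(d - 3)*(d^3 - d^2 - 20*d) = (d - 5)^2*(d - 3)*(d^2 + 4*d) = d*(d - 5)^2*(d - 3)*(d + 4)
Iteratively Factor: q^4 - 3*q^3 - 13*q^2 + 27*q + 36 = (q - 4)*(q^3 + q^2 - 9*q - 9) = (q - 4)*(q + 3)*(q^2 - 2*q - 3) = (q - 4)*(q - 3)*(q + 3)*(q + 1)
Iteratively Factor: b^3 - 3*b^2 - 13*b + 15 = (b - 5)*(b^2 + 2*b - 3) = (b - 5)*(b - 1)*(b + 3)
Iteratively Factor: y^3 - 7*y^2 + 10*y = (y - 5)*(y^2 - 2*y) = y*(y - 5)*(y - 2)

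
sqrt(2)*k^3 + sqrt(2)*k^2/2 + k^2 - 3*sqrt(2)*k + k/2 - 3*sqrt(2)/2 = (k - sqrt(2))*(k + 3*sqrt(2)/2)*(sqrt(2)*k + sqrt(2)/2)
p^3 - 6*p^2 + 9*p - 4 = (p - 4)*(p - 1)^2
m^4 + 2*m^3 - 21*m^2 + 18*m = m*(m - 3)*(m - 1)*(m + 6)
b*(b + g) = b^2 + b*g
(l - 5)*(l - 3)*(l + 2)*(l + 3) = l^4 - 3*l^3 - 19*l^2 + 27*l + 90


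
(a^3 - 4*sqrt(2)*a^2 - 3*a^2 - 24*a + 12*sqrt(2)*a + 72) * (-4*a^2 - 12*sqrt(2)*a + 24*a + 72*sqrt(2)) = -4*a^5 + 4*sqrt(2)*a^4 + 36*a^4 - 36*sqrt(2)*a^3 + 120*a^3 - 1728*a^2 + 360*sqrt(2)*a^2 - 2592*sqrt(2)*a + 3456*a + 5184*sqrt(2)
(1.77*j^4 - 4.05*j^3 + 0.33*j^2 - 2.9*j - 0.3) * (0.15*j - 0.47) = 0.2655*j^5 - 1.4394*j^4 + 1.953*j^3 - 0.5901*j^2 + 1.318*j + 0.141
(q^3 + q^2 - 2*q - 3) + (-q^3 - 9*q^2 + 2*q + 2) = -8*q^2 - 1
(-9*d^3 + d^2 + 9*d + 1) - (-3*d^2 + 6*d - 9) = -9*d^3 + 4*d^2 + 3*d + 10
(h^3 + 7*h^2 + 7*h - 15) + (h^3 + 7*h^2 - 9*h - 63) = 2*h^3 + 14*h^2 - 2*h - 78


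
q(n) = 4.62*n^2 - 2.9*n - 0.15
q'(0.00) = -2.90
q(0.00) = -0.15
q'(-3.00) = -30.62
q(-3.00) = 50.13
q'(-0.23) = -5.03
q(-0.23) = 0.76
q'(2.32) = 18.54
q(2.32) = 17.99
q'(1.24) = 8.56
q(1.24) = 3.36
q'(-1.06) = -12.69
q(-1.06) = 8.12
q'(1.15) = 7.73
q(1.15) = 2.62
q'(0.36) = 0.43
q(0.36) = -0.60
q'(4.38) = 37.57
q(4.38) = 75.78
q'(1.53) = 11.24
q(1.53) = 6.23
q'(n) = 9.24*n - 2.9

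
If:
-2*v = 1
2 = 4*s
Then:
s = 1/2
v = -1/2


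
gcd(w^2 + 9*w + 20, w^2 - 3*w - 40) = w + 5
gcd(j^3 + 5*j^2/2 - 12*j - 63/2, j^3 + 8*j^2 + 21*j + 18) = j^2 + 6*j + 9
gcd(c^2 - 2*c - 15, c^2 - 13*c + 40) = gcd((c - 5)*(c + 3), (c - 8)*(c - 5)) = c - 5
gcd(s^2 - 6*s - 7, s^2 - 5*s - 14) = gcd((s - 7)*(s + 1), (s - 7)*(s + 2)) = s - 7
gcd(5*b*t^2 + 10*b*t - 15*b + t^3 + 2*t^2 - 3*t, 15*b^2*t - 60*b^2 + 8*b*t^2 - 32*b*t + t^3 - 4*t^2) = 5*b + t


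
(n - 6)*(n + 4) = n^2 - 2*n - 24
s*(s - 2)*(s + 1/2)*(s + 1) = s^4 - s^3/2 - 5*s^2/2 - s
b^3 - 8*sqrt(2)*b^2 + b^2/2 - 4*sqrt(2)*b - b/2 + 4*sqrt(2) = (b - 1/2)*(b + 1)*(b - 8*sqrt(2))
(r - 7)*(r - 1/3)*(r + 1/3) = r^3 - 7*r^2 - r/9 + 7/9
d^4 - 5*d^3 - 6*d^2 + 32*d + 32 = (d - 4)^2*(d + 1)*(d + 2)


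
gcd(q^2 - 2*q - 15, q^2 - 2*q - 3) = 1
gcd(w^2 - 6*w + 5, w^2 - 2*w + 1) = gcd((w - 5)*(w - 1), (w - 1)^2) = w - 1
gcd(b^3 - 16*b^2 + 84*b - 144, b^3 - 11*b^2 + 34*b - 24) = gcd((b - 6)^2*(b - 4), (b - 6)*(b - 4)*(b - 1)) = b^2 - 10*b + 24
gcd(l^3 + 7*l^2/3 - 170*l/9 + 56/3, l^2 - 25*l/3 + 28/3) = l - 4/3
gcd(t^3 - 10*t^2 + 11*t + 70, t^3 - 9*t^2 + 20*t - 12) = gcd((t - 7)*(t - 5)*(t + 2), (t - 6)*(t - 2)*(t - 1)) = 1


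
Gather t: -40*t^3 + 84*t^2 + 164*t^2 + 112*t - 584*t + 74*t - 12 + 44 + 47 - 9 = -40*t^3 + 248*t^2 - 398*t + 70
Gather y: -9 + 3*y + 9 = 3*y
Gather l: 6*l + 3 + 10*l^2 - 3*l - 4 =10*l^2 + 3*l - 1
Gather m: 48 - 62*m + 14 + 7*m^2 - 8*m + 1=7*m^2 - 70*m + 63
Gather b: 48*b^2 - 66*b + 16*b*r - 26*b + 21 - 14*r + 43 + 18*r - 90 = 48*b^2 + b*(16*r - 92) + 4*r - 26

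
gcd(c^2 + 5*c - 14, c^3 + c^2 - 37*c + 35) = c + 7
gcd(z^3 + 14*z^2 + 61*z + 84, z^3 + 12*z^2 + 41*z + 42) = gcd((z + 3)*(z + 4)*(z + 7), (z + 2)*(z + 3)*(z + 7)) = z^2 + 10*z + 21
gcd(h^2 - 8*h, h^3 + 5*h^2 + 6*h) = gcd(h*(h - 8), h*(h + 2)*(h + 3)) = h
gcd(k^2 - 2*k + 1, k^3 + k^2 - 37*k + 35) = k - 1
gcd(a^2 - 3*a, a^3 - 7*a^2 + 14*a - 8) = 1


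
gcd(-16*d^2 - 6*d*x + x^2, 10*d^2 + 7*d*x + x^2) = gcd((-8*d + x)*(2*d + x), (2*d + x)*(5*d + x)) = 2*d + x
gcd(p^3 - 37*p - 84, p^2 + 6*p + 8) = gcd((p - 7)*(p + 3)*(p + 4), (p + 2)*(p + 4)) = p + 4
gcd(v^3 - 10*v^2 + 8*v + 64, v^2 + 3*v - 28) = v - 4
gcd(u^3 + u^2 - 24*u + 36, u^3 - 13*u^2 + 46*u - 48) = u^2 - 5*u + 6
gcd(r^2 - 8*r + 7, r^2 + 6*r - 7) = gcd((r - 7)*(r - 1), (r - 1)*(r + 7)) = r - 1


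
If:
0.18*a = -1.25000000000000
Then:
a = -6.94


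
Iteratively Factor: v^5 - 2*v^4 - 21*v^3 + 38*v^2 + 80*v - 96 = (v + 4)*(v^4 - 6*v^3 + 3*v^2 + 26*v - 24) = (v - 3)*(v + 4)*(v^3 - 3*v^2 - 6*v + 8) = (v - 3)*(v - 1)*(v + 4)*(v^2 - 2*v - 8) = (v - 3)*(v - 1)*(v + 2)*(v + 4)*(v - 4)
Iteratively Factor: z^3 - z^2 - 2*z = (z - 2)*(z^2 + z) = (z - 2)*(z + 1)*(z)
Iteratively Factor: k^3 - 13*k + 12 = (k - 1)*(k^2 + k - 12) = (k - 3)*(k - 1)*(k + 4)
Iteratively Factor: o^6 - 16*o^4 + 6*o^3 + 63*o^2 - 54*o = (o - 2)*(o^5 + 2*o^4 - 12*o^3 - 18*o^2 + 27*o) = (o - 2)*(o - 1)*(o^4 + 3*o^3 - 9*o^2 - 27*o) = o*(o - 2)*(o - 1)*(o^3 + 3*o^2 - 9*o - 27) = o*(o - 2)*(o - 1)*(o + 3)*(o^2 - 9) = o*(o - 3)*(o - 2)*(o - 1)*(o + 3)*(o + 3)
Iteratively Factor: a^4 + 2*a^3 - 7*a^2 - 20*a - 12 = (a + 1)*(a^3 + a^2 - 8*a - 12) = (a + 1)*(a + 2)*(a^2 - a - 6) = (a + 1)*(a + 2)^2*(a - 3)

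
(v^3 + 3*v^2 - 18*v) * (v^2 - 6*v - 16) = v^5 - 3*v^4 - 52*v^3 + 60*v^2 + 288*v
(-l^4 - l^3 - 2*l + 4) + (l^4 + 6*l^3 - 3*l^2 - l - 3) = 5*l^3 - 3*l^2 - 3*l + 1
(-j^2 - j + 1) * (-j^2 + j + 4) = j^4 - 6*j^2 - 3*j + 4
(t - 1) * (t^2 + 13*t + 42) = t^3 + 12*t^2 + 29*t - 42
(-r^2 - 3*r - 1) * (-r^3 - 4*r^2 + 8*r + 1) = r^5 + 7*r^4 + 5*r^3 - 21*r^2 - 11*r - 1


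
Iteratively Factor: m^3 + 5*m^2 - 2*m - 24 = (m - 2)*(m^2 + 7*m + 12) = (m - 2)*(m + 3)*(m + 4)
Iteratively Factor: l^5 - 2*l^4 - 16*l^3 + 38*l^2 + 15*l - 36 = (l + 4)*(l^4 - 6*l^3 + 8*l^2 + 6*l - 9) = (l + 1)*(l + 4)*(l^3 - 7*l^2 + 15*l - 9) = (l - 3)*(l + 1)*(l + 4)*(l^2 - 4*l + 3) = (l - 3)*(l - 1)*(l + 1)*(l + 4)*(l - 3)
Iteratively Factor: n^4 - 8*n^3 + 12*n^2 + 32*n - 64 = (n + 2)*(n^3 - 10*n^2 + 32*n - 32) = (n - 4)*(n + 2)*(n^2 - 6*n + 8) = (n - 4)^2*(n + 2)*(n - 2)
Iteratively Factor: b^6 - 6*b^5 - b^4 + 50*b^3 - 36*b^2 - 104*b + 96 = (b + 2)*(b^5 - 8*b^4 + 15*b^3 + 20*b^2 - 76*b + 48) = (b - 2)*(b + 2)*(b^4 - 6*b^3 + 3*b^2 + 26*b - 24) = (b - 4)*(b - 2)*(b + 2)*(b^3 - 2*b^2 - 5*b + 6) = (b - 4)*(b - 3)*(b - 2)*(b + 2)*(b^2 + b - 2) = (b - 4)*(b - 3)*(b - 2)*(b + 2)^2*(b - 1)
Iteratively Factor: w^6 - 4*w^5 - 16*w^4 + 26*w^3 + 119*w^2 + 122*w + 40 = (w + 1)*(w^5 - 5*w^4 - 11*w^3 + 37*w^2 + 82*w + 40) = (w + 1)*(w + 2)*(w^4 - 7*w^3 + 3*w^2 + 31*w + 20) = (w - 5)*(w + 1)*(w + 2)*(w^3 - 2*w^2 - 7*w - 4) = (w - 5)*(w + 1)^2*(w + 2)*(w^2 - 3*w - 4) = (w - 5)*(w - 4)*(w + 1)^2*(w + 2)*(w + 1)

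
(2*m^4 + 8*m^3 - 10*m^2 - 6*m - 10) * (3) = 6*m^4 + 24*m^3 - 30*m^2 - 18*m - 30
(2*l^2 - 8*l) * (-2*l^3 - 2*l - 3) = -4*l^5 + 16*l^4 - 4*l^3 + 10*l^2 + 24*l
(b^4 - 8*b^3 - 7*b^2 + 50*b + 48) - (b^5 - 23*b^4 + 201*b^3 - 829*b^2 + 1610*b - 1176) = -b^5 + 24*b^4 - 209*b^3 + 822*b^2 - 1560*b + 1224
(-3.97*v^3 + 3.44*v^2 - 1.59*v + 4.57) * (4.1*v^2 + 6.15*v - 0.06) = -16.277*v^5 - 10.3115*v^4 + 14.8752*v^3 + 8.7521*v^2 + 28.2009*v - 0.2742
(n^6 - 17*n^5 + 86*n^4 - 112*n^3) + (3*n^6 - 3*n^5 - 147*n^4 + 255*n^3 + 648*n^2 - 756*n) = 4*n^6 - 20*n^5 - 61*n^4 + 143*n^3 + 648*n^2 - 756*n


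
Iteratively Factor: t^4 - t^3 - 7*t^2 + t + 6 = (t - 3)*(t^3 + 2*t^2 - t - 2) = (t - 3)*(t + 1)*(t^2 + t - 2) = (t - 3)*(t - 1)*(t + 1)*(t + 2)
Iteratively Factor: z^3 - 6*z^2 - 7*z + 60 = (z - 5)*(z^2 - z - 12) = (z - 5)*(z + 3)*(z - 4)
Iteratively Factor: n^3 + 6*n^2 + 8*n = (n + 2)*(n^2 + 4*n) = n*(n + 2)*(n + 4)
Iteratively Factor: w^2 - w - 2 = (w - 2)*(w + 1)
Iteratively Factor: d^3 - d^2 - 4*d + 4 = (d + 2)*(d^2 - 3*d + 2) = (d - 1)*(d + 2)*(d - 2)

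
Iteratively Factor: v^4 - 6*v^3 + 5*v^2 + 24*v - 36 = (v - 3)*(v^3 - 3*v^2 - 4*v + 12) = (v - 3)*(v + 2)*(v^2 - 5*v + 6) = (v - 3)*(v - 2)*(v + 2)*(v - 3)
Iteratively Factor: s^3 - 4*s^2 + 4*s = (s - 2)*(s^2 - 2*s) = (s - 2)^2*(s)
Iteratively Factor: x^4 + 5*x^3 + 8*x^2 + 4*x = (x)*(x^3 + 5*x^2 + 8*x + 4) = x*(x + 2)*(x^2 + 3*x + 2) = x*(x + 2)^2*(x + 1)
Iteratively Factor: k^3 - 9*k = (k - 3)*(k^2 + 3*k) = (k - 3)*(k + 3)*(k)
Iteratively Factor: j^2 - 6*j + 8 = (j - 2)*(j - 4)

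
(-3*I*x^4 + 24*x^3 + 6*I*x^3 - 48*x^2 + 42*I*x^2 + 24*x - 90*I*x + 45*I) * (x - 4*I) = -3*I*x^5 + 12*x^4 + 6*I*x^4 - 24*x^3 - 54*I*x^3 + 192*x^2 + 102*I*x^2 - 360*x - 51*I*x + 180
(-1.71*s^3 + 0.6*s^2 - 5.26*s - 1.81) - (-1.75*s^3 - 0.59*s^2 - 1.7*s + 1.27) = 0.04*s^3 + 1.19*s^2 - 3.56*s - 3.08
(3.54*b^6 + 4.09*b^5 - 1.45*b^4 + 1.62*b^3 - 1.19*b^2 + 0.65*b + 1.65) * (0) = 0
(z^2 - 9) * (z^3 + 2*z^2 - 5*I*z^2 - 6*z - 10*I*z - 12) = z^5 + 2*z^4 - 5*I*z^4 - 15*z^3 - 10*I*z^3 - 30*z^2 + 45*I*z^2 + 54*z + 90*I*z + 108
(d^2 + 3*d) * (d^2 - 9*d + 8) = d^4 - 6*d^3 - 19*d^2 + 24*d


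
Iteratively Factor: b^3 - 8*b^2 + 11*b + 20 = (b - 5)*(b^2 - 3*b - 4) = (b - 5)*(b - 4)*(b + 1)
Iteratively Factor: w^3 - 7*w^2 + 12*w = (w - 3)*(w^2 - 4*w) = (w - 4)*(w - 3)*(w)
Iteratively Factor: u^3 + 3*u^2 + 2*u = (u + 2)*(u^2 + u) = u*(u + 2)*(u + 1)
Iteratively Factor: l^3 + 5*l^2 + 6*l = (l + 2)*(l^2 + 3*l) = (l + 2)*(l + 3)*(l)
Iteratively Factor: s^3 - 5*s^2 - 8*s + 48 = (s - 4)*(s^2 - s - 12) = (s - 4)*(s + 3)*(s - 4)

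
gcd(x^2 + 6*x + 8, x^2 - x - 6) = x + 2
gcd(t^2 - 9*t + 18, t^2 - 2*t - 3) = t - 3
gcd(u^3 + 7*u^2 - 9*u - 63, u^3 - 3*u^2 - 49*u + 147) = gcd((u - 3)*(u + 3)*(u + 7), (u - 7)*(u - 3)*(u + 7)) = u^2 + 4*u - 21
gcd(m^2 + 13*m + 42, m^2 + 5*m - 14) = m + 7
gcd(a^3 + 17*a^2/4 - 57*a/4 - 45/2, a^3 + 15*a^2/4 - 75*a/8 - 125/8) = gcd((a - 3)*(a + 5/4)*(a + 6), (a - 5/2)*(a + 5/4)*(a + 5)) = a + 5/4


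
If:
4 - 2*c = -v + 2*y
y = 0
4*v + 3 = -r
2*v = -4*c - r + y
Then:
No Solution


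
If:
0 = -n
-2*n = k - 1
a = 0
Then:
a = 0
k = 1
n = 0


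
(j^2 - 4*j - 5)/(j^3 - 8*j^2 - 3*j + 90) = (j + 1)/(j^2 - 3*j - 18)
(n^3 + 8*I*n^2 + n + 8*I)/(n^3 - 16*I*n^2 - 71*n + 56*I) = (n^2 + 9*I*n - 8)/(n^2 - 15*I*n - 56)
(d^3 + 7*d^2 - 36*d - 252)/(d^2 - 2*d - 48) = (d^2 + d - 42)/(d - 8)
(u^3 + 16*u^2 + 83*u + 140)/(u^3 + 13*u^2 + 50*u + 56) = (u + 5)/(u + 2)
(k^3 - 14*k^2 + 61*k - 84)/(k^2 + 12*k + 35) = (k^3 - 14*k^2 + 61*k - 84)/(k^2 + 12*k + 35)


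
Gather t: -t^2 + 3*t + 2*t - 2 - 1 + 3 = -t^2 + 5*t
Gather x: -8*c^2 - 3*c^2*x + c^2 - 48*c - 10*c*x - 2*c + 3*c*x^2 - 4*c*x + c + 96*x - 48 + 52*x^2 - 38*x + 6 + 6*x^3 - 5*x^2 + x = -7*c^2 - 49*c + 6*x^3 + x^2*(3*c + 47) + x*(-3*c^2 - 14*c + 59) - 42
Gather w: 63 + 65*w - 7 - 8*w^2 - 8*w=-8*w^2 + 57*w + 56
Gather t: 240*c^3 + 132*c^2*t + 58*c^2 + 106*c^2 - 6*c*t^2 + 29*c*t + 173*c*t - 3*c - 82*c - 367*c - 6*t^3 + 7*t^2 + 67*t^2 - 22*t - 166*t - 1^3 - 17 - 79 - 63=240*c^3 + 164*c^2 - 452*c - 6*t^3 + t^2*(74 - 6*c) + t*(132*c^2 + 202*c - 188) - 160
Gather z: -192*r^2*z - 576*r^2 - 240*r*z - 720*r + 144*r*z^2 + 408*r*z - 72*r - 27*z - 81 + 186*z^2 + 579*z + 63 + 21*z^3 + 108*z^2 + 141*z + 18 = -576*r^2 - 792*r + 21*z^3 + z^2*(144*r + 294) + z*(-192*r^2 + 168*r + 693)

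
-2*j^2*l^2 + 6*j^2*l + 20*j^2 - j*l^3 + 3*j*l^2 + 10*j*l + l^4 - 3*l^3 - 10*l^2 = (-2*j + l)*(j + l)*(l - 5)*(l + 2)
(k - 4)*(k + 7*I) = k^2 - 4*k + 7*I*k - 28*I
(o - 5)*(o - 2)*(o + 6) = o^3 - o^2 - 32*o + 60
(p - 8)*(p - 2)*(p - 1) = p^3 - 11*p^2 + 26*p - 16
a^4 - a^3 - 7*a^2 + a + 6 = (a - 3)*(a - 1)*(a + 1)*(a + 2)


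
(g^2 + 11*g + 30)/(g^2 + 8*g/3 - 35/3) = 3*(g + 6)/(3*g - 7)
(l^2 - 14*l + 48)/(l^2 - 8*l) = (l - 6)/l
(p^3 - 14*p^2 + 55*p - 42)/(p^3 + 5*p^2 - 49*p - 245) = (p^2 - 7*p + 6)/(p^2 + 12*p + 35)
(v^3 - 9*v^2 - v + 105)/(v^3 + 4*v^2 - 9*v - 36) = (v^2 - 12*v + 35)/(v^2 + v - 12)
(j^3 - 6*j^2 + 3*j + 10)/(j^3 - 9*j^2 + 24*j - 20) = (j + 1)/(j - 2)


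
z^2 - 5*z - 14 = (z - 7)*(z + 2)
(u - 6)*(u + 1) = u^2 - 5*u - 6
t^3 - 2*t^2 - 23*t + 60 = (t - 4)*(t - 3)*(t + 5)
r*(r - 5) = r^2 - 5*r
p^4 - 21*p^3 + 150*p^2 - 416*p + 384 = (p - 8)^2*(p - 3)*(p - 2)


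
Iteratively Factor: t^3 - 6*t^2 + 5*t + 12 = (t - 4)*(t^2 - 2*t - 3) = (t - 4)*(t - 3)*(t + 1)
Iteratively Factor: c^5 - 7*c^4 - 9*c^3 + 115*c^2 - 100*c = (c + 4)*(c^4 - 11*c^3 + 35*c^2 - 25*c) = c*(c + 4)*(c^3 - 11*c^2 + 35*c - 25) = c*(c - 1)*(c + 4)*(c^2 - 10*c + 25) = c*(c - 5)*(c - 1)*(c + 4)*(c - 5)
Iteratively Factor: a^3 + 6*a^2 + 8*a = (a)*(a^2 + 6*a + 8) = a*(a + 4)*(a + 2)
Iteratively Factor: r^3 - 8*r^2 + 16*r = (r)*(r^2 - 8*r + 16) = r*(r - 4)*(r - 4)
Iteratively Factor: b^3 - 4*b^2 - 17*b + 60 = (b - 5)*(b^2 + b - 12) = (b - 5)*(b + 4)*(b - 3)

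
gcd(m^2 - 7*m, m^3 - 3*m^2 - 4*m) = m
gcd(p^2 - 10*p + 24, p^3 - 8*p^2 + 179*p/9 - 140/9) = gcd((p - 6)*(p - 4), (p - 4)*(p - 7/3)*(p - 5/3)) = p - 4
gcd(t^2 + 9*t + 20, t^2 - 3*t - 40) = t + 5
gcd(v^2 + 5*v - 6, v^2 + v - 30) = v + 6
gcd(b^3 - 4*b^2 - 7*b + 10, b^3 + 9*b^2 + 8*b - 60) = 1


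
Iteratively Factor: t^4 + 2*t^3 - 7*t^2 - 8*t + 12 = (t - 1)*(t^3 + 3*t^2 - 4*t - 12) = (t - 1)*(t + 2)*(t^2 + t - 6) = (t - 2)*(t - 1)*(t + 2)*(t + 3)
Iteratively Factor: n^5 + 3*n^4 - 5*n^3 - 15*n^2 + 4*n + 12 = (n + 1)*(n^4 + 2*n^3 - 7*n^2 - 8*n + 12) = (n + 1)*(n + 3)*(n^3 - n^2 - 4*n + 4) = (n + 1)*(n + 2)*(n + 3)*(n^2 - 3*n + 2) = (n - 2)*(n + 1)*(n + 2)*(n + 3)*(n - 1)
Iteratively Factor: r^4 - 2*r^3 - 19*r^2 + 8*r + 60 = (r - 2)*(r^3 - 19*r - 30) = (r - 2)*(r + 3)*(r^2 - 3*r - 10) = (r - 2)*(r + 2)*(r + 3)*(r - 5)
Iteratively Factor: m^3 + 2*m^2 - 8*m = (m - 2)*(m^2 + 4*m) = m*(m - 2)*(m + 4)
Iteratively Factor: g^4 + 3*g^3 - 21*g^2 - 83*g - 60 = (g - 5)*(g^3 + 8*g^2 + 19*g + 12) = (g - 5)*(g + 1)*(g^2 + 7*g + 12) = (g - 5)*(g + 1)*(g + 4)*(g + 3)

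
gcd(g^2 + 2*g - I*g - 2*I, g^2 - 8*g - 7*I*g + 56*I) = 1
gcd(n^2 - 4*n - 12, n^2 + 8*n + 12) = n + 2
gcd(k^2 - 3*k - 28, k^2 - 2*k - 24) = k + 4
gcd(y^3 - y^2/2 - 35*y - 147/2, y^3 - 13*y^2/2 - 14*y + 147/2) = y^2 - 7*y/2 - 49/2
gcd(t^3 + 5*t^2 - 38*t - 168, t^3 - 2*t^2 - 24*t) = t^2 - 2*t - 24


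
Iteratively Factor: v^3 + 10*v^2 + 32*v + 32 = (v + 4)*(v^2 + 6*v + 8) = (v + 4)^2*(v + 2)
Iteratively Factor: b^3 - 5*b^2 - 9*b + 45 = (b + 3)*(b^2 - 8*b + 15) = (b - 3)*(b + 3)*(b - 5)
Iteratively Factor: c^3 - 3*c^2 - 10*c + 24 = (c - 4)*(c^2 + c - 6) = (c - 4)*(c + 3)*(c - 2)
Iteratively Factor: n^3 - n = (n - 1)*(n^2 + n) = (n - 1)*(n + 1)*(n)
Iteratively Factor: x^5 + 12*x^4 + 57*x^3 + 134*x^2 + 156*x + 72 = (x + 3)*(x^4 + 9*x^3 + 30*x^2 + 44*x + 24) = (x + 2)*(x + 3)*(x^3 + 7*x^2 + 16*x + 12) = (x + 2)*(x + 3)^2*(x^2 + 4*x + 4) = (x + 2)^2*(x + 3)^2*(x + 2)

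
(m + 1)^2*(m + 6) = m^3 + 8*m^2 + 13*m + 6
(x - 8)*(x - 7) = x^2 - 15*x + 56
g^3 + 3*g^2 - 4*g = g*(g - 1)*(g + 4)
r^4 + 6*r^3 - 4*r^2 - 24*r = r*(r - 2)*(r + 2)*(r + 6)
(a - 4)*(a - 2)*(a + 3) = a^3 - 3*a^2 - 10*a + 24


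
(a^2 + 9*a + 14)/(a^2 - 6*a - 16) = (a + 7)/(a - 8)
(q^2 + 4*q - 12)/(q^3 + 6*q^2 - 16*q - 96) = (q - 2)/(q^2 - 16)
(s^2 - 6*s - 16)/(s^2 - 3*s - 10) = (s - 8)/(s - 5)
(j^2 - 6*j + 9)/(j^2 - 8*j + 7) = (j^2 - 6*j + 9)/(j^2 - 8*j + 7)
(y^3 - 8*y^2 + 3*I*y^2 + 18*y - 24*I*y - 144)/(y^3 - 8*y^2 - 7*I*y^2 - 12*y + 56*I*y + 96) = (y + 6*I)/(y - 4*I)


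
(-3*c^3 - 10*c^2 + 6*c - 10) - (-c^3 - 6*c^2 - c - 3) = -2*c^3 - 4*c^2 + 7*c - 7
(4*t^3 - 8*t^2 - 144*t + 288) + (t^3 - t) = 5*t^3 - 8*t^2 - 145*t + 288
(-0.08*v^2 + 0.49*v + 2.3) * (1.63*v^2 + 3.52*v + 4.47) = -0.1304*v^4 + 0.5171*v^3 + 5.1162*v^2 + 10.2863*v + 10.281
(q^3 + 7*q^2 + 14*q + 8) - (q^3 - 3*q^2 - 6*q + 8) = 10*q^2 + 20*q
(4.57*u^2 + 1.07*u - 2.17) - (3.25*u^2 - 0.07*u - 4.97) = 1.32*u^2 + 1.14*u + 2.8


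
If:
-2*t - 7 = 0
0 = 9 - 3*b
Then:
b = 3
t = -7/2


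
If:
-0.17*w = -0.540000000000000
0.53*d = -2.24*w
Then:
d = -13.43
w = 3.18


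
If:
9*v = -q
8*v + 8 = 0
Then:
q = 9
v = -1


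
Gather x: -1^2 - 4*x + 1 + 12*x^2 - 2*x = 12*x^2 - 6*x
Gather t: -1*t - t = -2*t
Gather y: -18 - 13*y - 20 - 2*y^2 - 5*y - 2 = -2*y^2 - 18*y - 40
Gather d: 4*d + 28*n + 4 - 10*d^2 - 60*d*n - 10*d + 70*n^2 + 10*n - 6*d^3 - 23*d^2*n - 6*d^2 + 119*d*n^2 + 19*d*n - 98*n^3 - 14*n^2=-6*d^3 + d^2*(-23*n - 16) + d*(119*n^2 - 41*n - 6) - 98*n^3 + 56*n^2 + 38*n + 4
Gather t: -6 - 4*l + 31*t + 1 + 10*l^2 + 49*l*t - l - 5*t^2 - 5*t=10*l^2 - 5*l - 5*t^2 + t*(49*l + 26) - 5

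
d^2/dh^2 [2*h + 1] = 0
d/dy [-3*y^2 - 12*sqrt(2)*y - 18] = -6*y - 12*sqrt(2)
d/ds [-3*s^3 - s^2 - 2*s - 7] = -9*s^2 - 2*s - 2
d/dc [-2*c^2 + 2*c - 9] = 2 - 4*c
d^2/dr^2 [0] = 0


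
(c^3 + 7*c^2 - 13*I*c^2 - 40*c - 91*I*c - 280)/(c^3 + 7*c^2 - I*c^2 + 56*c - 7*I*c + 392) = (c - 5*I)/(c + 7*I)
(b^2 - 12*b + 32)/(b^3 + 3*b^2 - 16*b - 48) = (b - 8)/(b^2 + 7*b + 12)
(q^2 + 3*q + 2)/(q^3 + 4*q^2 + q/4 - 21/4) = 4*(q^2 + 3*q + 2)/(4*q^3 + 16*q^2 + q - 21)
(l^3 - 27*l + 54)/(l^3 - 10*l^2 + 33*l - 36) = (l + 6)/(l - 4)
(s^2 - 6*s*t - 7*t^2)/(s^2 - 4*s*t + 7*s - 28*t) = (s^2 - 6*s*t - 7*t^2)/(s^2 - 4*s*t + 7*s - 28*t)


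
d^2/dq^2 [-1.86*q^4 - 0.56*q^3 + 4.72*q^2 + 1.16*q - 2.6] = -22.32*q^2 - 3.36*q + 9.44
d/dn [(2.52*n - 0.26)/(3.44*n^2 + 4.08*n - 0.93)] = (-8.6688*n^2 + 1.7888*n - 1.2828)/(11.8336*n^4 + 28.0704*n^3 + 10.248*n^2 - 7.5888*n + 0.8649)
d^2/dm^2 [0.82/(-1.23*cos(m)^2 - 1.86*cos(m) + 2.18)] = (4.962312*(1 - cos(m)^2)^2 + 5.627988*cos(m)^3 + 14.11302*cos(m)^2 - 7.93104*cos(m) - 15.033552)/(1.23*cos(m)^2 + 1.86*cos(m) - 2.18)^3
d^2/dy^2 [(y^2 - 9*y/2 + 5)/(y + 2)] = 36/(y^3 + 6*y^2 + 12*y + 8)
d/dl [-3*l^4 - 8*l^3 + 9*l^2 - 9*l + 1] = -12*l^3 - 24*l^2 + 18*l - 9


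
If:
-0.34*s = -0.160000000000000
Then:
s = 0.47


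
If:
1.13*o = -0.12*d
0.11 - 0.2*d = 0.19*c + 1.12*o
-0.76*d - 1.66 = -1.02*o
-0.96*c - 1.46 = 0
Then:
No Solution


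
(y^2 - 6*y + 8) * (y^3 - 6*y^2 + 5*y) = y^5 - 12*y^4 + 49*y^3 - 78*y^2 + 40*y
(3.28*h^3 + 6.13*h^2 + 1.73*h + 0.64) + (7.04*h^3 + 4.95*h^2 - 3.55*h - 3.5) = 10.32*h^3 + 11.08*h^2 - 1.82*h - 2.86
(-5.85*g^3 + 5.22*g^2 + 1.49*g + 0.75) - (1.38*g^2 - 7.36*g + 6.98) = -5.85*g^3 + 3.84*g^2 + 8.85*g - 6.23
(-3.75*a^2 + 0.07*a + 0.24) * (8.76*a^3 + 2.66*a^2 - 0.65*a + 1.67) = -32.85*a^5 - 9.3618*a^4 + 4.7261*a^3 - 5.6696*a^2 - 0.0391*a + 0.4008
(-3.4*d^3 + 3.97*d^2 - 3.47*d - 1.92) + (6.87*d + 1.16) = -3.4*d^3 + 3.97*d^2 + 3.4*d - 0.76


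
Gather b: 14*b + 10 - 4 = 14*b + 6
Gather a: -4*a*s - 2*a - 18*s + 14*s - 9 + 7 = a*(-4*s - 2) - 4*s - 2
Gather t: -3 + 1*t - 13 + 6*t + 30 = 7*t + 14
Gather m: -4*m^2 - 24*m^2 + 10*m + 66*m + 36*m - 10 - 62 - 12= -28*m^2 + 112*m - 84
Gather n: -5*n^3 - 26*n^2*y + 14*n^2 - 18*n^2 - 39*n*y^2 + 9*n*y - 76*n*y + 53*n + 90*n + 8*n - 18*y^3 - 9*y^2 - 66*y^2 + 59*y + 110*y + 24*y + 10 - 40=-5*n^3 + n^2*(-26*y - 4) + n*(-39*y^2 - 67*y + 151) - 18*y^3 - 75*y^2 + 193*y - 30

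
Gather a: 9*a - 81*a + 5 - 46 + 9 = -72*a - 32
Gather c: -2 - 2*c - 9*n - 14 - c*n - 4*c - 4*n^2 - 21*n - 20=c*(-n - 6) - 4*n^2 - 30*n - 36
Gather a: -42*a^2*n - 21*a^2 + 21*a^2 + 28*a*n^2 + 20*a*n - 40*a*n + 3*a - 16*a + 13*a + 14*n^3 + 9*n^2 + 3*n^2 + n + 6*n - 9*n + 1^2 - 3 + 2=-42*a^2*n + a*(28*n^2 - 20*n) + 14*n^3 + 12*n^2 - 2*n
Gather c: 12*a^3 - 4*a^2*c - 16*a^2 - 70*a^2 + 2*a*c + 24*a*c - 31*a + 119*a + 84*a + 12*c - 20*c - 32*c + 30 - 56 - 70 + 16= 12*a^3 - 86*a^2 + 172*a + c*(-4*a^2 + 26*a - 40) - 80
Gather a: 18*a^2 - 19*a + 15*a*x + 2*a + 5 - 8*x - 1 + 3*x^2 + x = 18*a^2 + a*(15*x - 17) + 3*x^2 - 7*x + 4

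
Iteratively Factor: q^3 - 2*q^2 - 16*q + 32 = (q - 4)*(q^2 + 2*q - 8) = (q - 4)*(q + 4)*(q - 2)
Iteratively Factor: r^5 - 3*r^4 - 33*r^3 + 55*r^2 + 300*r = (r + 3)*(r^4 - 6*r^3 - 15*r^2 + 100*r) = (r - 5)*(r + 3)*(r^3 - r^2 - 20*r) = (r - 5)^2*(r + 3)*(r^2 + 4*r) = (r - 5)^2*(r + 3)*(r + 4)*(r)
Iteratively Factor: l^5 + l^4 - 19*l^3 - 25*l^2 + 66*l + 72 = (l - 4)*(l^4 + 5*l^3 + l^2 - 21*l - 18) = (l - 4)*(l - 2)*(l^3 + 7*l^2 + 15*l + 9) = (l - 4)*(l - 2)*(l + 3)*(l^2 + 4*l + 3) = (l - 4)*(l - 2)*(l + 1)*(l + 3)*(l + 3)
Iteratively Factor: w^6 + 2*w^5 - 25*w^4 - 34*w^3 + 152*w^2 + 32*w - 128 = (w + 4)*(w^5 - 2*w^4 - 17*w^3 + 34*w^2 + 16*w - 32) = (w + 4)^2*(w^4 - 6*w^3 + 7*w^2 + 6*w - 8) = (w - 2)*(w + 4)^2*(w^3 - 4*w^2 - w + 4) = (w - 2)*(w + 1)*(w + 4)^2*(w^2 - 5*w + 4) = (w - 4)*(w - 2)*(w + 1)*(w + 4)^2*(w - 1)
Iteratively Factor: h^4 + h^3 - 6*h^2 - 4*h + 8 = (h - 1)*(h^3 + 2*h^2 - 4*h - 8) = (h - 1)*(h + 2)*(h^2 - 4) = (h - 1)*(h + 2)^2*(h - 2)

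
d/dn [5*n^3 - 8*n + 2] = 15*n^2 - 8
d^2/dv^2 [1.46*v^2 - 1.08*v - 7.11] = 2.92000000000000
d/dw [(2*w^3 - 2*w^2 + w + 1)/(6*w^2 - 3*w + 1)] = 2*(6*w^4 - 6*w^3 + 3*w^2 - 8*w + 2)/(36*w^4 - 36*w^3 + 21*w^2 - 6*w + 1)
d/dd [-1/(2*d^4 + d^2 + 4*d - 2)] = 2*(4*d^3 + d + 2)/(2*d^4 + d^2 + 4*d - 2)^2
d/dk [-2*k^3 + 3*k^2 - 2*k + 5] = -6*k^2 + 6*k - 2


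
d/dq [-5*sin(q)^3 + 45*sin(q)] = 15*(cos(q)^2 + 2)*cos(q)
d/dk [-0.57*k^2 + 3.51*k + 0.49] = 3.51 - 1.14*k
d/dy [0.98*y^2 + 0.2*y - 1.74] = 1.96*y + 0.2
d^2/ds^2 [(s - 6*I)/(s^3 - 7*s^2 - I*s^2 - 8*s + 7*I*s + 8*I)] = 2*((s - 6*I)*(-3*s^2 + 14*s + 2*I*s + 8 - 7*I)^2 + (-3*s^2 + 14*s + 2*I*s + (s - 6*I)*(-3*s + 7 + I) + 8 - 7*I)*(s^3 - 7*s^2 - I*s^2 - 8*s + 7*I*s + 8*I))/(s^3 - 7*s^2 - I*s^2 - 8*s + 7*I*s + 8*I)^3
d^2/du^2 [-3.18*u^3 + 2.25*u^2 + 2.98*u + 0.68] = 4.5 - 19.08*u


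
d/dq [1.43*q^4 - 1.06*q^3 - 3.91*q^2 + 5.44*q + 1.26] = 5.72*q^3 - 3.18*q^2 - 7.82*q + 5.44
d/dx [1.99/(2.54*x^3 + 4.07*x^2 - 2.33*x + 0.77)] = (-15.1638*x^2 - 16.1986*x + 4.6367)/(2.54*x^3 + 4.07*x^2 - 2.33*x + 0.77)^2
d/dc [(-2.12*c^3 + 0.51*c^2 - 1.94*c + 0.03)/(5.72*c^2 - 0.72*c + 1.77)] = (-12.1264*c^4 + 3.0528*c^3 - 0.5276*c^2 + 1.4622*c - 3.4122)/(32.7184*c^4 - 8.2368*c^3 + 20.7672*c^2 - 2.5488*c + 3.1329)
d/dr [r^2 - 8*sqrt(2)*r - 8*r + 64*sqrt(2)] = 2*r - 8*sqrt(2) - 8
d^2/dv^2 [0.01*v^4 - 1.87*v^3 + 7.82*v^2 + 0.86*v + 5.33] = 0.12*v^2 - 11.22*v + 15.64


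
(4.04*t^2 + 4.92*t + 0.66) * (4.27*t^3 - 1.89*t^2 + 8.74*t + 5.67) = 17.2508*t^5 + 13.3728*t^4 + 28.829*t^3 + 64.6602*t^2 + 33.6648*t + 3.7422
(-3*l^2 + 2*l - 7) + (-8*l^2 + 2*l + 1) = -11*l^2 + 4*l - 6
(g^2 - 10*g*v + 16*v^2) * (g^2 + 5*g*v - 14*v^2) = g^4 - 5*g^3*v - 48*g^2*v^2 + 220*g*v^3 - 224*v^4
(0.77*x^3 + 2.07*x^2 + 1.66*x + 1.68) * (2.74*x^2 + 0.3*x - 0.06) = 2.1098*x^5 + 5.9028*x^4 + 5.1232*x^3 + 4.977*x^2 + 0.4044*x - 0.1008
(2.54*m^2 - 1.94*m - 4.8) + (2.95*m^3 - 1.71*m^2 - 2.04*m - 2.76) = 2.95*m^3 + 0.83*m^2 - 3.98*m - 7.56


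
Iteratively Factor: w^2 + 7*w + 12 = (w + 3)*(w + 4)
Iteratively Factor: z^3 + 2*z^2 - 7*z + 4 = (z + 4)*(z^2 - 2*z + 1) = (z - 1)*(z + 4)*(z - 1)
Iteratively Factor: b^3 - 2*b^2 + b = (b - 1)*(b^2 - b) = b*(b - 1)*(b - 1)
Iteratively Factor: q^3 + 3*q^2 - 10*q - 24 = (q - 3)*(q^2 + 6*q + 8) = (q - 3)*(q + 4)*(q + 2)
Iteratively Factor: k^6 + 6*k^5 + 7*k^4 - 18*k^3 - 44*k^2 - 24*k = (k)*(k^5 + 6*k^4 + 7*k^3 - 18*k^2 - 44*k - 24) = k*(k + 3)*(k^4 + 3*k^3 - 2*k^2 - 12*k - 8) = k*(k + 2)*(k + 3)*(k^3 + k^2 - 4*k - 4) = k*(k + 2)^2*(k + 3)*(k^2 - k - 2) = k*(k + 1)*(k + 2)^2*(k + 3)*(k - 2)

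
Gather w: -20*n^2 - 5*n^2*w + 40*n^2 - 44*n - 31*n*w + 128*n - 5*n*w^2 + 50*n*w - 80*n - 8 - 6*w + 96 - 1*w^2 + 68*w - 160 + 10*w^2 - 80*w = 20*n^2 + 4*n + w^2*(9 - 5*n) + w*(-5*n^2 + 19*n - 18) - 72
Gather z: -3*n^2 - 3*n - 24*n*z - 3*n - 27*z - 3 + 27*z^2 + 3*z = -3*n^2 - 6*n + 27*z^2 + z*(-24*n - 24) - 3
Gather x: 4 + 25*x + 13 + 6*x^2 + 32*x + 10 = 6*x^2 + 57*x + 27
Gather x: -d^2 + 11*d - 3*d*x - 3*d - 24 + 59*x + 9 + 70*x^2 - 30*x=-d^2 + 8*d + 70*x^2 + x*(29 - 3*d) - 15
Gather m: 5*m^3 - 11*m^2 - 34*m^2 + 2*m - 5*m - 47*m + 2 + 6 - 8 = 5*m^3 - 45*m^2 - 50*m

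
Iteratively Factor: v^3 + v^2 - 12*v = (v)*(v^2 + v - 12) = v*(v + 4)*(v - 3)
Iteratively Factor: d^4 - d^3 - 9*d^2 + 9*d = (d - 1)*(d^3 - 9*d) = (d - 3)*(d - 1)*(d^2 + 3*d) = d*(d - 3)*(d - 1)*(d + 3)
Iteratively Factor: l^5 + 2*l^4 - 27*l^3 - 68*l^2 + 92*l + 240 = (l + 2)*(l^4 - 27*l^2 - 14*l + 120) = (l + 2)*(l + 3)*(l^3 - 3*l^2 - 18*l + 40) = (l + 2)*(l + 3)*(l + 4)*(l^2 - 7*l + 10) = (l - 2)*(l + 2)*(l + 3)*(l + 4)*(l - 5)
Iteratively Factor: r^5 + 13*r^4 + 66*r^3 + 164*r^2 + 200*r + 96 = (r + 4)*(r^4 + 9*r^3 + 30*r^2 + 44*r + 24) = (r + 2)*(r + 4)*(r^3 + 7*r^2 + 16*r + 12) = (r + 2)*(r + 3)*(r + 4)*(r^2 + 4*r + 4) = (r + 2)^2*(r + 3)*(r + 4)*(r + 2)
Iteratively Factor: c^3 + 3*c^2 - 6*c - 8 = (c + 1)*(c^2 + 2*c - 8) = (c + 1)*(c + 4)*(c - 2)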